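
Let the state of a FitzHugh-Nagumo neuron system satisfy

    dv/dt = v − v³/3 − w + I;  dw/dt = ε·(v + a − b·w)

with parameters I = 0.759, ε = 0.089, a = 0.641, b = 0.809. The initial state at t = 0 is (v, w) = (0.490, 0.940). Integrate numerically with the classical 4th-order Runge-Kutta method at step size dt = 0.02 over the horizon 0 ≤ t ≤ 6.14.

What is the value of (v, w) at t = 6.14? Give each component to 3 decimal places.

(v, w) = (1.277, 1.429)

t=0.000: state=(0.490, 0.940)
step 1 (dt=0.02): k1=(0.270, 0.033), k2=(0.272, 0.033), k3=(0.272, 0.033), k4=(0.273, 0.033); state += dt/6·(k1+2k2+2k3+k4)
t=0.020: state=(0.495, 0.941)
t=0.040: state=(0.501, 0.941)
t=0.060: state=(0.506, 0.942)
continuing one RK4 step at a time; state shown every 10 steps (Δt=0.2):
t=0.200: state=(0.547, 0.947)
t=0.400: state=(0.612, 0.955)
t=0.600: state=(0.683, 0.964)
t=0.800: state=(0.760, 0.974)
t=1.000: state=(0.842, 0.986)
t=1.200: state=(0.926, 0.999)
t=1.400: state=(1.009, 1.013)
t=1.600: state=(1.090, 1.028)
t=1.800: state=(1.164, 1.045)
t=2.000: state=(1.230, 1.063)
t=2.200: state=(1.286, 1.081)
t=2.400: state=(1.332, 1.100)
t=2.600: state=(1.368, 1.119)
t=2.800: state=(1.394, 1.139)
t=3.000: state=(1.412, 1.159)
t=3.200: state=(1.424, 1.179)
t=3.400: state=(1.430, 1.199)
t=3.600: state=(1.431, 1.218)
t=3.800: state=(1.428, 1.237)
t=4.000: state=(1.423, 1.256)
t=4.200: state=(1.415, 1.274)
t=4.400: state=(1.405, 1.292)
t=4.600: state=(1.394, 1.310)
t=4.800: state=(1.381, 1.327)
t=5.000: state=(1.368, 1.344)
t=5.200: state=(1.353, 1.360)
t=5.400: state=(1.338, 1.376)
t=5.600: state=(1.322, 1.391)
t=5.800: state=(1.306, 1.405)
t=6.000: state=(1.289, 1.420)
t=6.140: state=(1.277, 1.429)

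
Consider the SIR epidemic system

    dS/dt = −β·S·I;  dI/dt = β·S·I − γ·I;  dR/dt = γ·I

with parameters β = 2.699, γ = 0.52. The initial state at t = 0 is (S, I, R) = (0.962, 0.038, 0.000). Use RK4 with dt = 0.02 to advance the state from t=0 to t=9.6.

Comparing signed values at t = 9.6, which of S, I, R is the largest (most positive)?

largest component: R

t=0.000: state=(0.962, 0.038, 0.000)
step 1 (dt=0.02): k1=(-0.099, 0.079, 0.020), k2=(-0.101, 0.080, 0.020), k3=(-0.101, 0.080, 0.020), k4=(-0.103, 0.082, 0.021); state += dt/6·(k1+2k2+2k3+k4)
t=0.020: state=(0.960, 0.040, 0.000)
t=0.040: state=(0.958, 0.041, 0.001)
t=0.060: state=(0.956, 0.043, 0.001)
continuing one RK4 step at a time; state shown every 25 steps (Δt=0.5):
t=0.500: state=(0.881, 0.102, 0.017)
t=1.000: state=(0.708, 0.233, 0.059)
t=1.500: state=(0.462, 0.397, 0.142)
t=2.000: state=(0.251, 0.490, 0.259)
t=2.500: state=(0.129, 0.484, 0.388)
t=3.000: state=(0.070, 0.424, 0.506)
t=3.500: state=(0.041, 0.352, 0.607)
t=4.000: state=(0.027, 0.284, 0.690)
t=4.500: state=(0.019, 0.225, 0.755)
t=5.000: state=(0.015, 0.178, 0.808)
t=5.500: state=(0.012, 0.140, 0.849)
t=6.000: state=(0.010, 0.109, 0.881)
t=6.500: state=(0.009, 0.085, 0.906)
t=7.000: state=(0.008, 0.066, 0.926)
t=7.500: state=(0.007, 0.052, 0.941)
t=8.000: state=(0.007, 0.040, 0.953)
t=8.500: state=(0.007, 0.031, 0.962)
t=9.000: state=(0.006, 0.024, 0.969)
t=9.500: state=(0.006, 0.019, 0.975)
t=9.600: state=(0.006, 0.018, 0.976)
compare at T: S=0.006, I=0.018, R=0.976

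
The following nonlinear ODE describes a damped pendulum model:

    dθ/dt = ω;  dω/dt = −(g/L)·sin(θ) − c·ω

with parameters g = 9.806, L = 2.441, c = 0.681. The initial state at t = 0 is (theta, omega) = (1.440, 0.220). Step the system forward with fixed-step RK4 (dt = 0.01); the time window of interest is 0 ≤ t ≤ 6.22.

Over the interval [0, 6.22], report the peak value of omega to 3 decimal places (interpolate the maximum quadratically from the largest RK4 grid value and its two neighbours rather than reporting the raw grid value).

t=0.000: state=(1.440, 0.220)
step 1 (dt=0.01): k1=(0.220, -4.133), k2=(0.199, -4.119), k3=(0.199, -4.119), k4=(0.179, -4.106); state += dt/6·(k1+2k2+2k3+k4)
t=0.010: state=(1.442, 0.179)
t=0.020: state=(1.444, 0.138)
t=0.030: state=(1.445, 0.097)
continuing one RK4 step at a time; state shown every 25 steps (Δt=0.25):
t=0.250: state=(1.373, -0.728)
t=0.500: state=(1.092, -1.486)
t=0.750: state=(0.654, -1.957)
t=1.000: state=(0.149, -2.002)
t=1.250: state=(-0.310, -1.602)
t=1.500: state=(-0.628, -0.920)
t=1.750: state=(-0.764, -0.172)
t=2.000: state=(-0.722, 0.489)
t=2.250: state=(-0.536, 0.960)
t=2.500: state=(-0.264, 1.168)
t=2.750: state=(0.024, 1.090)
t=3.000: state=(0.262, 0.779)
t=3.250: state=(0.404, 0.346)
t=3.500: state=(0.434, -0.092)
t=3.750: state=(0.365, -0.442)
t=4.000: state=(0.226, -0.644)
t=4.250: state=(0.058, -0.672)
t=4.500: state=(-0.097, -0.544)
t=4.750: state=(-0.206, -0.314)
t=5.000: state=(-0.251, -0.050)
t=5.250: state=(-0.233, 0.183)
t=5.500: state=(-0.166, 0.340)
t=5.750: state=(-0.072, 0.396)
t=6.000: state=(0.024, 0.354)
t=6.220: state=(0.092, 0.255)
largest grid value and its neighbours: omega(2.540)=1.17463, omega(2.550)=1.17505, omega(2.560)=1.17500
parabola through these three points peaks at t≈2.554 with omega≈1.17508

max omega = 1.175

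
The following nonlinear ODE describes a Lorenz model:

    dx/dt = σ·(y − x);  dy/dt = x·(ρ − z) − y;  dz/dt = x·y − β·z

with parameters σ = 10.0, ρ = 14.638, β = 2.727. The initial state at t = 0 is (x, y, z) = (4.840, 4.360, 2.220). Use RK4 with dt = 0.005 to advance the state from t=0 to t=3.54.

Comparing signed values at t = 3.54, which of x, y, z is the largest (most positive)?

t=0.000: state=(4.840, 4.360, 2.220)
step 1 (dt=0.005): k1=(-4.800, 55.743, 15.048), k2=(-3.286, 55.273, 15.566), k3=(-3.336, 55.315, 15.574), k4=(-1.867, 54.884, 16.097); state += dt/6·(k1+2k2+2k3+k4)
t=0.005: state=(4.823, 4.637, 2.298)
t=0.010: state=(4.821, 4.909, 2.381)
t=0.015: state=(4.832, 5.179, 2.470)
continuing one RK4 step at a time; state shown every 40 steps (Δt=0.2):
t=0.200: state=(10.077, 13.312, 12.744)
t=0.400: state=(7.013, 2.204, 20.327)
t=0.600: state=(1.289, 0.331, 12.144)
t=0.800: state=(0.863, 1.095, 7.132)
t=1.000: state=(2.053, 3.132, 4.590)
t=1.200: state=(6.045, 9.102, 6.559)
t=1.400: state=(10.355, 9.272, 19.392)
t=1.600: state=(4.007, 1.340, 16.132)
t=1.800: state=(1.797, 1.782, 9.842)
t=2.000: state=(2.978, 4.190, 6.742)
t=2.200: state=(6.967, 9.578, 9.459)
t=2.400: state=(9.072, 7.340, 18.811)
t=2.600: state=(4.060, 2.293, 14.903)
t=2.800: state=(2.904, 3.247, 9.863)
t=3.000: state=(4.954, 6.644, 8.669)
t=3.200: state=(8.497, 9.480, 14.579)
t=3.400: state=(6.559, 4.422, 17.088)
t=3.540: state=(4.202, 3.185, 13.809)
compare at T: x=4.202, y=3.185, z=13.809

largest component: z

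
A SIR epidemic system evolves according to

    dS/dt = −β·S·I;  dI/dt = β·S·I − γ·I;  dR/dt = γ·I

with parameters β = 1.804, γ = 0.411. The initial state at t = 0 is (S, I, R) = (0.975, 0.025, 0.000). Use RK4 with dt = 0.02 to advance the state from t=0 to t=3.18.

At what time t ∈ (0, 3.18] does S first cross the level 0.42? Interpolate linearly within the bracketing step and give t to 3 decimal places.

t=0.000: state=(0.975, 0.025, 0.000)
step 1 (dt=0.02): k1=(-0.044, 0.034, 0.010), k2=(-0.045, 0.034, 0.010), k3=(-0.045, 0.034, 0.010), k4=(-0.045, 0.035, 0.011); state += dt/6·(k1+2k2+2k3+k4)
t=0.020: state=(0.974, 0.026, 0.000)
t=0.040: state=(0.973, 0.026, 0.000)
t=0.060: state=(0.972, 0.027, 0.001)
continuing one RK4 step at a time; state shown every 10 steps (Δt=0.2):
t=0.200: state=(0.965, 0.033, 0.002)
t=0.400: state=(0.952, 0.043, 0.005)
t=0.600: state=(0.935, 0.055, 0.009)
t=0.800: state=(0.915, 0.071, 0.015)
t=1.000: state=(0.888, 0.090, 0.021)
t=1.200: state=(0.856, 0.114, 0.030)
t=1.400: state=(0.818, 0.142, 0.040)
t=1.600: state=(0.773, 0.174, 0.053)
t=1.800: state=(0.721, 0.210, 0.069)
t=2.000: state=(0.664, 0.249, 0.088)
t=2.200: state=(0.602, 0.288, 0.110)
t=2.400: state=(0.539, 0.326, 0.135)
t=2.600: state=(0.476, 0.361, 0.163)
t=2.780: state=(0.422, 0.387, 0.191)
next step: t=2.800: state=(0.416, 0.390, 0.194) — S has crossed 0.42
linear interpolation between t=2.780 (0.42176) and t=2.800 (0.41589) → t≈2.786

t = 2.786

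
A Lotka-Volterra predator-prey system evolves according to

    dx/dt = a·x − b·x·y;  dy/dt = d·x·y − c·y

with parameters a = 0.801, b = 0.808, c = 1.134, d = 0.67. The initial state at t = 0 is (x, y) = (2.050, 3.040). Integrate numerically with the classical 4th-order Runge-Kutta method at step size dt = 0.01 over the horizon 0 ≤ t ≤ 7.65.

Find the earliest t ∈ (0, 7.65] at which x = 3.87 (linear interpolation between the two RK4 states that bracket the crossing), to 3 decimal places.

t = 6.110

t=0.000: state=(2.050, 3.040)
step 1 (dt=0.01): k1=(-3.393, 0.728), k2=(-3.371, 0.694), k3=(-3.371, 0.695), k4=(-3.349, 0.661); state += dt/6·(k1+2k2+2k3+k4)
t=0.010: state=(2.016, 3.047)
t=0.020: state=(1.983, 3.053)
t=0.030: state=(1.950, 3.059)
continuing one RK4 step at a time; state shown every 25 steps (Δt=0.25):
t=0.250: state=(1.348, 3.031)
t=0.500: state=(0.916, 2.750)
t=0.750: state=(0.667, 2.361)
t=1.000: state=(0.527, 1.963)
t=1.250: state=(0.450, 1.603)
t=1.500: state=(0.410, 1.297)
t=1.750: state=(0.396, 1.045)
t=2.000: state=(0.400, 0.841)
t=2.250: state=(0.420, 0.678)
t=2.500: state=(0.453, 0.549)
t=2.750: state=(0.501, 0.448)
t=3.000: state=(0.563, 0.369)
t=3.250: state=(0.643, 0.307)
t=3.500: state=(0.742, 0.260)
t=3.750: state=(0.863, 0.224)
t=4.000: state=(1.011, 0.197)
t=4.250: state=(1.190, 0.178)
t=4.500: state=(1.404, 0.167)
t=4.750: state=(1.659, 0.162)
t=5.000: state=(1.961, 0.165)
t=5.250: state=(2.315, 0.178)
t=5.500: state=(2.721, 0.204)
t=5.750: state=(3.176, 0.252)
t=6.000: state=(3.660, 0.336)
t=6.110: state=(3.870, 0.392)
next step: t=6.120: state=(3.889, 0.398) — x has crossed 3.87
linear interpolation between t=6.110 (3.86988) and t=6.120 (3.88858) → t≈6.110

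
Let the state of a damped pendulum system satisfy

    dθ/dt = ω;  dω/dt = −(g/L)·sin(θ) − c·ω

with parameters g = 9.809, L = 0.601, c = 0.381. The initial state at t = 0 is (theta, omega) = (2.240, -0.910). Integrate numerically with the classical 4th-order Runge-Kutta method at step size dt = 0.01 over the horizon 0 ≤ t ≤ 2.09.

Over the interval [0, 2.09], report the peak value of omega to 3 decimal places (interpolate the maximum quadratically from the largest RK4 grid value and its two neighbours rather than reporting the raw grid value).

max omega = 5.723

t=0.000: state=(2.240, -0.910)
step 1 (dt=0.01): k1=(-0.910, -12.454), k2=(-0.972, -12.476), k3=(-0.972, -12.480), k4=(-1.035, -12.505); state += dt/6·(k1+2k2+2k3+k4)
t=0.010: state=(2.230, -1.035)
t=0.020: state=(2.219, -1.160)
t=0.030: state=(2.207, -1.286)
continuing one RK4 step at a time; state shown every 10 steps (Δt=0.1):
t=0.100: state=(2.086, -2.194)
t=0.200: state=(1.797, -3.594)
t=0.300: state=(1.365, -5.048)
t=0.400: state=(0.795, -6.259)
t=0.500: state=(0.138, -6.735)
t=0.600: state=(-0.516, -6.176)
t=0.700: state=(-1.070, -4.804)
t=0.800: state=(-1.466, -3.099)
t=0.900: state=(-1.690, -1.385)
t=1.000: state=(-1.746, 0.247)
t=1.100: state=(-1.642, 1.824)
t=1.200: state=(-1.383, 3.351)
t=1.300: state=(-0.978, 4.702)
t=1.400: state=(-0.458, 5.575)
t=1.500: state=(0.110, 5.639)
t=1.600: state=(0.640, 4.836)
t=1.700: state=(1.057, 3.449)
t=1.800: state=(1.322, 1.829)
t=1.900: state=(1.423, 0.187)
t=2.000: state=(1.361, -1.399)
t=2.090: state=(1.175, -2.732)
largest grid value and its neighbours: omega(1.450)=5.72090, omega(1.460)=5.72293, omega(1.470)=5.71569
parabola through these three points peaks at t≈1.457 with omega≈5.72329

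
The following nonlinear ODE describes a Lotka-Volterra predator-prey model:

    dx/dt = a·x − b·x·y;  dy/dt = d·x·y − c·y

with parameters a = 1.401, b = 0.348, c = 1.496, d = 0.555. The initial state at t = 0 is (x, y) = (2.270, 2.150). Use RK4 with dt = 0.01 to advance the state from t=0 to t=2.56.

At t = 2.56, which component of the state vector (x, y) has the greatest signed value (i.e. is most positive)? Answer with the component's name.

largest component: y

t=0.000: state=(2.270, 2.150)
step 1 (dt=0.01): k1=(1.482, -0.508), k2=(1.489, -0.498), k3=(1.489, -0.498), k4=(1.496, -0.489); state += dt/6·(k1+2k2+2k3+k4)
t=0.010: state=(2.285, 2.145)
t=0.020: state=(2.300, 2.140)
t=0.030: state=(2.315, 2.136)
continuing one RK4 step at a time; state shown every 10 steps (Δt=0.1):
t=0.100: state=(2.425, 2.109)
t=0.200: state=(2.593, 2.087)
t=0.300: state=(2.775, 2.085)
t=0.400: state=(2.968, 2.106)
t=0.500: state=(3.171, 2.150)
t=0.600: state=(3.381, 2.220)
t=0.700: state=(3.594, 2.320)
t=0.800: state=(3.805, 2.453)
t=0.900: state=(4.008, 2.624)
t=1.000: state=(4.193, 2.837)
t=1.100: state=(4.351, 3.097)
t=1.200: state=(4.471, 3.407)
t=1.300: state=(4.540, 3.768)
t=1.400: state=(4.550, 4.176)
t=1.500: state=(4.491, 4.623)
t=1.600: state=(4.363, 5.091)
t=1.700: state=(4.170, 5.556)
t=1.800: state=(3.924, 5.990)
t=1.900: state=(3.640, 6.363)
t=2.000: state=(3.338, 6.650)
t=2.100: state=(3.036, 6.834)
t=2.200: state=(2.749, 6.908)
t=2.300: state=(2.487, 6.878)
t=2.400: state=(2.256, 6.754)
t=2.500: state=(2.059, 6.555)
t=2.560: state=(1.956, 6.406)
compare at T: x=1.956, y=6.406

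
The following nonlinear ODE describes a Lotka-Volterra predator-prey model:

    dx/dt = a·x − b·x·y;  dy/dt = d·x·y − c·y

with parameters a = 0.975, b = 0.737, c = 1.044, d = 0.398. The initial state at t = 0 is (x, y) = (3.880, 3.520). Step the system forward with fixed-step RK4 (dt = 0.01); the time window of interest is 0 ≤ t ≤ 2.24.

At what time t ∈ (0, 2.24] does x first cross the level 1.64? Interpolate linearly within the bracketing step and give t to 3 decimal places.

t=0.000: state=(3.880, 3.520)
step 1 (dt=0.01): k1=(-6.283, 1.761), k2=(-6.257, 1.721), k3=(-6.256, 1.721), k4=(-6.230, 1.681); state += dt/6·(k1+2k2+2k3+k4)
t=0.010: state=(3.817, 3.537)
t=0.020: state=(3.755, 3.554)
t=0.030: state=(3.694, 3.569)
continuing one RK4 step at a time; state shown every 10 steps (Δt=0.1):
t=0.100: state=(3.282, 3.656)
t=0.200: state=(2.756, 3.713)
t=0.300: state=(2.311, 3.699)
t=0.400: state=(1.945, 3.626)
t=0.500: state=(1.648, 3.508)
next step: t=0.510: state=(1.622, 3.494) — x has crossed 1.64
linear interpolation between t=0.500 (1.64790) and t=0.510 (1.62166) → t≈0.503

t = 0.503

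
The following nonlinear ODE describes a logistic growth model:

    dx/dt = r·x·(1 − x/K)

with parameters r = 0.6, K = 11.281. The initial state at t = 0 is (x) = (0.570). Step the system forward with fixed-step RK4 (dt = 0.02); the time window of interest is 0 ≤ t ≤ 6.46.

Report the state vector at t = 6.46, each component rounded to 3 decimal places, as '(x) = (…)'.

t=0.000: state=(0.570)
step 1 (dt=0.02): k1=(0.325), k2=(0.326), k3=(0.326), k4=(0.328); state += dt/6·(k1+2k2+2k3+k4)
t=0.020: state=(0.577)
t=0.040: state=(0.583)
t=0.060: state=(0.590)
continuing one RK4 step at a time; state shown every 25 steps (Δt=0.5):
t=0.500: state=(0.756)
t=1.000: state=(0.997)
t=1.500: state=(1.306)
t=2.000: state=(1.694)
t=2.500: state=(2.172)
t=3.000: state=(2.747)
t=3.500: state=(3.417)
t=4.000: state=(4.171)
t=4.500: state=(4.985)
t=5.000: state=(5.828)
t=5.500: state=(6.663)
t=6.000: state=(7.454)
t=6.460: state=(8.118)

(x) = (8.118)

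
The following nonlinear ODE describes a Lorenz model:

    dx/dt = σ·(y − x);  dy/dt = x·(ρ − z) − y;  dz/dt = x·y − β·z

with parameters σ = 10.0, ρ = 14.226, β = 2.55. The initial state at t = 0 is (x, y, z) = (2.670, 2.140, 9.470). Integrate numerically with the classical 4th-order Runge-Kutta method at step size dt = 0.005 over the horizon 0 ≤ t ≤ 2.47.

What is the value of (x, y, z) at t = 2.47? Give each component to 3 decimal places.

t=0.000: state=(2.670, 2.140, 9.470)
step 1 (dt=0.005): k1=(-5.300, 10.559, -18.435), k2=(-4.904, 10.592, -18.275), k3=(-4.913, 10.595, -18.274), k4=(-4.525, 10.630, -18.114); state += dt/6·(k1+2k2+2k3+k4)
t=0.005: state=(2.645, 2.193, 9.379)
t=0.010: state=(2.625, 2.246, 9.289)
t=0.015: state=(2.608, 2.300, 9.201)
continuing one RK4 step at a time; state shown every 20 steps (Δt=0.1):
t=0.100: state=(2.755, 3.330, 7.972)
t=0.200: state=(3.709, 5.030, 7.362)
t=0.300: state=(5.378, 7.363, 8.212)
t=0.400: state=(7.470, 9.461, 11.282)
t=0.500: state=(8.759, 9.040, 15.716)
t=0.600: state=(7.829, 5.872, 17.796)
t=0.700: state=(5.559, 3.333, 16.416)
t=0.800: state=(3.803, 2.584, 13.866)
t=0.900: state=(3.090, 2.833, 11.531)
t=1.000: state=(3.195, 3.631, 9.810)
t=1.100: state=(3.926, 4.945, 8.939)
t=1.200: state=(5.209, 6.728, 9.294)
t=1.300: state=(6.818, 8.385, 11.304)
t=1.400: state=(7.970, 8.505, 14.482)
t=1.500: state=(7.663, 6.557, 16.566)
t=1.600: state=(6.125, 4.405, 16.133)
t=1.700: state=(4.621, 3.447, 14.289)
t=1.800: state=(3.855, 3.487, 12.322)
t=1.900: state=(3.836, 4.137, 10.814)
t=2.000: state=(4.414, 5.249, 10.076)
t=2.100: state=(5.453, 6.654, 10.415)
t=2.200: state=(6.670, 7.796, 12.012)
t=2.300: state=(7.448, 7.756, 14.293)
t=2.400: state=(7.177, 6.367, 15.722)
t=2.470: state=(6.441, 5.224, 15.677)

(x, y, z) = (6.441, 5.224, 15.677)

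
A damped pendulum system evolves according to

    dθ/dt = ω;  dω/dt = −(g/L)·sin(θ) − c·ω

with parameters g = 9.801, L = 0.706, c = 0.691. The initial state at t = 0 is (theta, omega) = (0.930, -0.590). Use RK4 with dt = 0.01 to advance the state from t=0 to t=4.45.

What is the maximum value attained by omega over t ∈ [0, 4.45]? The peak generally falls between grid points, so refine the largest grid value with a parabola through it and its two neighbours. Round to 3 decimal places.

max omega = 2.188

t=0.000: state=(0.930, -0.590)
step 1 (dt=0.01): k1=(-0.590, -10.721), k2=(-0.644, -10.659), k3=(-0.643, -10.657), k4=(-0.697, -10.593); state += dt/6·(k1+2k2+2k3+k4)
t=0.010: state=(0.924, -0.697)
t=0.020: state=(0.916, -0.802)
t=0.030: state=(0.908, -0.906)
continuing one RK4 step at a time; state shown every 20 steps (Δt=0.2):
t=0.200: state=(0.620, -2.368)
t=0.400: state=(0.065, -2.929)
t=0.600: state=(-0.450, -2.005)
t=0.800: state=(-0.684, -0.288)
t=1.000: state=(-0.573, 1.326)
t=1.200: state=(-0.207, 2.158)
t=1.400: state=(0.212, 1.846)
t=1.600: state=(0.474, 0.682)
t=1.800: state=(0.475, -0.641)
t=2.000: state=(0.249, -1.503)
t=2.200: state=(-0.070, -1.532)
t=2.400: state=(-0.313, -0.804)
t=2.600: state=(-0.372, 0.213)
t=2.800: state=(-0.243, 0.999)
t=3.000: state=(-0.012, 1.201)
t=3.200: state=(0.195, 0.785)
t=3.400: state=(0.280, 0.040)
t=3.600: state=(0.216, -0.628)
t=3.800: state=(0.055, -0.905)
t=4.000: state=(-0.113, -0.699)
t=4.200: state=(-0.203, -0.176)
t=4.400: state=(-0.182, 0.366)
t=4.450: state=(-0.161, 0.470)
largest grid value and its neighbours: omega(1.230)=2.18490, omega(1.240)=2.18786, omega(1.250)=2.18779
parabola through these three points peaks at t≈1.245 with omega≈2.18821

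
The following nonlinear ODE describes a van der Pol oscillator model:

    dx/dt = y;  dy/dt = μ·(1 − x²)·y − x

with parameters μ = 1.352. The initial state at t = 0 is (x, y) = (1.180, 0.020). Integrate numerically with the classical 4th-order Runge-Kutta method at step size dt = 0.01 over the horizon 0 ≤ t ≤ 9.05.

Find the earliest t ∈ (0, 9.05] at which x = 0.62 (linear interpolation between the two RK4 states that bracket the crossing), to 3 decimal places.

t=0.000: state=(1.180, 0.020)
step 1 (dt=0.01): k1=(0.020, -1.191), k2=(0.014, -1.188), k3=(0.014, -1.188), k4=(0.008, -1.184); state += dt/6·(k1+2k2+2k3+k4)
t=0.010: state=(1.180, 0.008)
t=0.020: state=(1.180, -0.004)
t=0.030: state=(1.180, -0.015)
continuing one RK4 step at a time; state shown every 50 steps (Δt=0.5):
t=0.500: state=(1.054, -0.507)
t=1.000: state=(0.668, -1.078)
t=1.040: state=(0.623, -1.138)
next step: t=1.050: state=(0.612, -1.154) — x has crossed 0.62
linear interpolation between t=1.040 (0.62323) and t=1.050 (0.61176) → t≈1.043

t = 1.043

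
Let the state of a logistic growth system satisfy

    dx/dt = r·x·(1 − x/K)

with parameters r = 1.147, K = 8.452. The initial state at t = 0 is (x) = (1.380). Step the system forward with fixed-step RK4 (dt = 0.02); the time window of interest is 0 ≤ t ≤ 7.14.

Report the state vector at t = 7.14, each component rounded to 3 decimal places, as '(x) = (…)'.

(x) = (8.440)

t=0.000: state=(1.380)
step 1 (dt=0.02): k1=(1.324), k2=(1.335), k3=(1.335), k4=(1.345); state += dt/6·(k1+2k2+2k3+k4)
t=0.020: state=(1.407)
t=0.040: state=(1.434)
t=0.060: state=(1.461)
continuing one RK4 step at a time; state shown every 25 steps (Δt=0.5):
t=0.500: state=(2.174)
t=1.000: state=(3.217)
t=1.500: state=(4.409)
t=2.000: state=(5.572)
t=2.500: state=(6.545)
t=3.000: state=(7.260)
t=3.500: state=(7.736)
t=4.000: state=(8.033)
t=4.500: state=(8.211)
t=5.000: state=(8.314)
t=5.500: state=(8.374)
t=6.000: state=(8.408)
t=6.500: state=(8.427)
t=7.000: state=(8.438)
t=7.140: state=(8.440)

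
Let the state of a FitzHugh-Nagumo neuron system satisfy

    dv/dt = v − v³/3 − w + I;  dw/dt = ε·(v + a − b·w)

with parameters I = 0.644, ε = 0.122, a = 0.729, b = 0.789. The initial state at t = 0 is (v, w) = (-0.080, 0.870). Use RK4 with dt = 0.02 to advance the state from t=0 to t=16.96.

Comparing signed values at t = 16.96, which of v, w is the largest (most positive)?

largest component: v

t=0.000: state=(-0.080, 0.870)
step 1 (dt=0.02): k1=(-0.306, -0.005), k2=(-0.309, -0.005), k3=(-0.309, -0.005), k4=(-0.312, -0.005); state += dt/6·(k1+2k2+2k3+k4)
t=0.020: state=(-0.086, 0.870)
t=0.040: state=(-0.092, 0.870)
t=0.060: state=(-0.099, 0.870)
continuing one RK4 step at a time; state shown every 50 steps (Δt=1):
t=1.000: state=(-0.574, 0.840)
t=2.000: state=(-1.341, 0.735)
t=3.000: state=(-1.655, 0.573)
t=4.000: state=(-1.640, 0.412)
t=5.000: state=(-1.564, 0.272)
t=6.000: state=(-1.479, 0.155)
t=7.000: state=(-1.390, 0.059)
t=8.000: state=(-1.298, -0.018)
t=9.000: state=(-1.203, -0.077)
t=10.000: state=(-1.101, -0.119)
t=11.000: state=(-0.987, -0.145)
t=12.000: state=(-0.852, -0.154)
t=13.000: state=(-0.672, -0.144)
t=14.000: state=(-0.384, -0.109)
t=15.000: state=(0.209, -0.028)
t=16.000: state=(1.329, 0.147)
t=16.960: state=(1.807, 0.401)
compare at T: v=1.807, w=0.401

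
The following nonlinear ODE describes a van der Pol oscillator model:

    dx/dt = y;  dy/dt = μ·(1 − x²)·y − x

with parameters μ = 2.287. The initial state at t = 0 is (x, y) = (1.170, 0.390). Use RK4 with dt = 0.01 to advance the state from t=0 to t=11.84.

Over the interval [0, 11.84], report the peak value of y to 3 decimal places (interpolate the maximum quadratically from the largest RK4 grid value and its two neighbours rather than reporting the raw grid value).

t=0.000: state=(1.170, 0.390)
step 1 (dt=0.01): k1=(0.390, -1.499), k2=(0.383, -1.499), k3=(0.383, -1.499), k4=(0.375, -1.498); state += dt/6·(k1+2k2+2k3+k4)
t=0.010: state=(1.174, 0.375)
t=0.020: state=(1.178, 0.360)
t=0.030: state=(1.181, 0.345)
continuing one RK4 step at a time; state shown every 50 steps (Δt=0.5):
t=0.500: state=(1.196, -0.238)
t=1.000: state=(0.964, -0.697)
t=1.500: state=(0.420, -1.681)
t=2.000: state=(-1.056, -3.999)
t=2.500: state=(-1.999, -0.110)
t=3.000: state=(-1.908, 0.290)
t=3.500: state=(-1.748, 0.348)
t=4.000: state=(-1.557, 0.420)
t=4.500: state=(-1.318, 0.554)
t=5.000: state=(-0.973, 0.880)
t=5.500: state=(-0.307, 2.066)
t=6.000: state=(1.381, 3.676)
t=6.500: state=(2.020, -0.071)
t=7.000: state=(1.904, -0.298)
t=7.500: state=(1.742, -0.350)
t=8.000: state=(1.550, -0.423)
t=8.500: state=(1.308, -0.561)
t=9.000: state=(0.958, -0.899)
t=9.500: state=(0.271, -2.147)
t=10.000: state=(-1.443, -3.510)
t=10.500: state=(-2.019, 0.095)
t=11.000: state=(-1.899, 0.300)
t=11.500: state=(-1.736, 0.352)
t=11.840: state=(-1.609, 0.398)
largest grid value and its neighbours: y(5.880)=4.16398, y(5.890)=4.16956, y(5.900)=4.16726
parabola through these three points peaks at t≈5.892 with y≈4.16974

max y = 4.170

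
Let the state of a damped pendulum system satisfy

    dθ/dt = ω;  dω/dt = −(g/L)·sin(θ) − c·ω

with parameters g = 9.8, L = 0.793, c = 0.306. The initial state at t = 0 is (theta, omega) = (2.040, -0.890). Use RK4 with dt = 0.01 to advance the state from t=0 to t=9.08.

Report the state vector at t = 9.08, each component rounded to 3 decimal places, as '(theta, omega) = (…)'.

t=0.000: state=(2.040, -0.890)
step 1 (dt=0.01): k1=(-0.890, -10.750), k2=(-0.944, -10.759), k3=(-0.944, -10.760), k4=(-0.998, -10.770); state += dt/6·(k1+2k2+2k3+k4)
t=0.010: state=(2.031, -0.998)
t=0.020: state=(2.020, -1.105)
t=0.030: state=(2.008, -1.213)
continuing one RK4 step at a time; state shown every 50 steps (Δt=0.5):
t=0.500: state=(0.264, -5.596)
t=1.000: state=(-1.634, -0.879)
t=1.500: state=(-0.604, 4.538)
t=2.000: state=(1.297, 1.472)
t=2.500: state=(0.582, -3.840)
t=3.000: state=(-1.093, -1.343)
t=3.500: state=(-0.430, 3.426)
t=4.000: state=(0.964, 0.875)
t=4.500: state=(0.233, -3.101)
t=5.000: state=(-0.855, -0.280)
t=5.500: state=(-0.033, 2.734)
t=6.000: state=(0.736, -0.314)
t=6.500: state=(-0.144, -2.273)
t=7.000: state=(-0.593, 0.821)
t=7.500: state=(0.278, 1.728)
t=8.000: state=(0.433, -1.179)
t=8.500: state=(-0.359, -1.144)
t=9.000: state=(-0.266, 1.353)
t=9.080: state=(-0.150, 1.523)

(theta, omega) = (-0.150, 1.523)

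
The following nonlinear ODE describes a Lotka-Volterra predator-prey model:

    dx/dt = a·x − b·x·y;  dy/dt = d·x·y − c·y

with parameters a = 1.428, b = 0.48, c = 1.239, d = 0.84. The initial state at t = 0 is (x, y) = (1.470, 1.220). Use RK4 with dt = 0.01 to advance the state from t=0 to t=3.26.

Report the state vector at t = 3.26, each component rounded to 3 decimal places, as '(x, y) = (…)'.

(x, y) = (0.561, 3.055)

t=0.000: state=(1.470, 1.220)
step 1 (dt=0.01): k1=(1.238, -0.005), k2=(1.244, 0.001), k3=(1.244, 0.001), k4=(1.249, 0.008); state += dt/6·(k1+2k2+2k3+k4)
t=0.010: state=(1.482, 1.220)
t=0.020: state=(1.495, 1.220)
t=0.030: state=(1.508, 1.220)
continuing one RK4 step at a time; state shown every 20 steps (Δt=0.2):
t=0.200: state=(1.738, 1.246)
t=0.400: state=(2.045, 1.336)
t=0.600: state=(2.375, 1.511)
t=0.800: state=(2.698, 1.807)
t=1.000: state=(2.956, 2.271)
t=1.200: state=(3.067, 2.947)
t=1.400: state=(2.952, 3.828)
t=1.600: state=(2.598, 4.776)
t=1.800: state=(2.102, 5.538)
t=2.000: state=(1.609, 5.898)
t=2.200: state=(1.216, 5.826)
t=2.400: state=(0.940, 5.442)
t=2.600: state=(0.761, 4.895)
t=2.800: state=(0.651, 4.298)
t=3.000: state=(0.590, 3.721)
t=3.200: state=(0.563, 3.199)
t=3.260: state=(0.561, 3.055)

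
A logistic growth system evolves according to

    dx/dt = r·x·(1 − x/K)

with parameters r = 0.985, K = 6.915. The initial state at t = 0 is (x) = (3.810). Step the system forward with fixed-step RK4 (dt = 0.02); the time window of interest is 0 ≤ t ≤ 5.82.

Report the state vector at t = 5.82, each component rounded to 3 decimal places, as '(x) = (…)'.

(x) = (6.897)

t=0.000: state=(3.810)
step 1 (dt=0.02): k1=(1.685), k2=(1.683), k3=(1.683), k4=(1.682); state += dt/6·(k1+2k2+2k3+k4)
t=0.020: state=(3.844)
t=0.040: state=(3.877)
t=0.060: state=(3.911)
continuing one RK4 step at a time; state shown every 10 steps (Δt=0.2):
t=0.200: state=(4.143)
t=0.400: state=(4.463)
t=0.600: state=(4.765)
t=0.800: state=(5.045)
t=1.000: state=(5.302)
t=1.200: state=(5.532)
t=1.400: state=(5.737)
t=1.600: state=(5.918)
t=1.800: state=(6.074)
t=2.000: state=(6.209)
t=2.200: state=(6.325)
t=2.400: state=(6.423)
t=2.600: state=(6.506)
t=2.800: state=(6.575)
t=3.000: state=(6.633)
t=3.200: state=(6.682)
t=3.400: state=(6.723)
t=3.600: state=(6.756)
t=3.800: state=(6.784)
t=4.000: state=(6.807)
t=4.200: state=(6.826)
t=4.400: state=(6.842)
t=4.600: state=(6.855)
t=4.800: state=(6.866)
t=5.000: state=(6.874)
t=5.200: state=(6.882)
t=5.400: state=(6.888)
t=5.600: state=(6.892)
t=5.800: state=(6.896)
t=5.820: state=(6.897)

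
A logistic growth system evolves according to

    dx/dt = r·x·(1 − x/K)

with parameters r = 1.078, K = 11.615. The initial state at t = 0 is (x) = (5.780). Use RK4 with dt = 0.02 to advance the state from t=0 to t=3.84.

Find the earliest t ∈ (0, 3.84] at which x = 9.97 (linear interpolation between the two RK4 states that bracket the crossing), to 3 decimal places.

t = 1.680

t=0.000: state=(5.780)
step 1 (dt=0.02): k1=(3.130), k2=(3.130), k3=(3.130), k4=(3.130); state += dt/6·(k1+2k2+2k3+k4)
t=0.020: state=(5.843)
t=0.040: state=(5.905)
t=0.060: state=(5.968)
continuing one RK4 step at a time; state shown every 10 steps (Δt=0.2):
t=0.200: state=(6.404)
t=0.400: state=(7.014)
t=0.600: state=(7.598)
t=0.800: state=(8.144)
t=1.000: state=(8.645)
t=1.200: state=(9.096)
t=1.400: state=(9.496)
t=1.600: state=(9.844)
t=1.680: state=(9.970)
next step: t=1.700: state=(10.000) — x has crossed 9.97
linear interpolation between t=1.680 (9.96962) and t=1.700 (9.99983) → t≈1.680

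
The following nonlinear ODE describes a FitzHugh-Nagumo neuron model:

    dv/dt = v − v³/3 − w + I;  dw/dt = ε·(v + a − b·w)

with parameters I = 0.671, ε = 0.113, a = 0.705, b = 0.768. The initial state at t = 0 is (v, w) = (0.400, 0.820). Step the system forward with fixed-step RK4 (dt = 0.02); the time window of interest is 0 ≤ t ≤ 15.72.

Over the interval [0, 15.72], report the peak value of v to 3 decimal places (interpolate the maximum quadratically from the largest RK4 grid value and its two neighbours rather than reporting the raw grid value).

t=0.000: state=(0.400, 0.820)
step 1 (dt=0.02): k1=(0.230, 0.054), k2=(0.231, 0.054), k3=(0.231, 0.054), k4=(0.232, 0.054); state += dt/6·(k1+2k2+2k3+k4)
t=0.020: state=(0.405, 0.821)
t=0.040: state=(0.409, 0.822)
t=0.060: state=(0.414, 0.823)
continuing one RK4 step at a time; state shown every 50 steps (Δt=1):
t=1.000: state=(0.703, 0.887)
t=2.000: state=(1.085, 0.987)
t=3.000: state=(1.316, 1.113)
t=4.000: state=(1.344, 1.242)
t=5.000: state=(1.272, 1.357)
t=6.000: state=(1.152, 1.452)
t=7.000: state=(0.991, 1.524)
t=8.000: state=(0.763, 1.569)
t=9.000: state=(0.369, 1.579)
t=10.000: state=(-0.529, 1.521)
t=11.000: state=(-1.756, 1.340)
t=12.000: state=(-1.929, 1.099)
t=13.000: state=(-1.861, 0.879)
t=14.000: state=(-1.779, 0.685)
t=15.000: state=(-1.695, 0.517)
t=15.720: state=(-1.635, 0.410)
largest grid value and its neighbours: v(3.640)=1.35092, v(3.660)=1.35096, v(3.680)=1.35094
parabola through these three points peaks at t≈3.665 with v≈1.35096

max v = 1.351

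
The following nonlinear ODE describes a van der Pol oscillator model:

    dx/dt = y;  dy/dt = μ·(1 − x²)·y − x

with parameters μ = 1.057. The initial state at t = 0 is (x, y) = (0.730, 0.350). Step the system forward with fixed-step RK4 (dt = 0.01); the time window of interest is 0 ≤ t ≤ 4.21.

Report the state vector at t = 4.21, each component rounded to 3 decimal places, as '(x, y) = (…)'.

(x, y) = (-1.148, 0.946)

t=0.000: state=(0.730, 0.350)
step 1 (dt=0.01): k1=(0.350, -0.557), k2=(0.347, -0.561), k3=(0.347, -0.561), k4=(0.344, -0.565); state += dt/6·(k1+2k2+2k3+k4)
t=0.010: state=(0.733, 0.344)
t=0.020: state=(0.737, 0.339)
t=0.030: state=(0.740, 0.333)
continuing one RK4 step at a time; state shown every 20 steps (Δt=0.2):
t=0.200: state=(0.788, 0.224)
t=0.400: state=(0.818, 0.074)
t=0.600: state=(0.816, -0.091)
t=0.800: state=(0.781, -0.264)
t=1.000: state=(0.710, -0.447)
t=1.200: state=(0.601, -0.645)
t=1.400: state=(0.451, -0.866)
t=1.600: state=(0.253, -1.119)
t=1.800: state=(0.001, -1.406)
t=2.000: state=(-0.310, -1.694)
t=2.200: state=(-0.671, -1.882)
t=2.400: state=(-1.045, -1.810)
t=2.600: state=(-1.372, -1.405)
t=2.800: state=(-1.595, -0.822)
t=3.000: state=(-1.704, -0.291)
t=3.200: state=(-1.722, 0.089)
t=3.400: state=(-1.677, 0.341)
t=3.600: state=(-1.591, 0.515)
t=3.800: state=(-1.474, 0.655)
t=4.000: state=(-1.329, 0.788)
t=4.200: state=(-1.157, 0.938)
t=4.210: state=(-1.148, 0.946)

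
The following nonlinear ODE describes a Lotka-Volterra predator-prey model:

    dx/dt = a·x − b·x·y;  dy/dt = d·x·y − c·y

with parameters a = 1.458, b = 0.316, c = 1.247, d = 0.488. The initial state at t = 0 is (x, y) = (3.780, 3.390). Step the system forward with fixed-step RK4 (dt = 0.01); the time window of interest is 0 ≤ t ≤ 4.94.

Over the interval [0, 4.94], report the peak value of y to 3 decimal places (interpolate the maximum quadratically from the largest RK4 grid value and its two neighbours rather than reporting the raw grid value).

t=0.000: state=(3.780, 3.390)
step 1 (dt=0.01): k1=(1.462, 2.026), k2=(1.453, 2.044), k3=(1.453, 2.044), k4=(1.443, 2.062); state += dt/6·(k1+2k2+2k3+k4)
t=0.010: state=(3.795, 3.410)
t=0.020: state=(3.809, 3.431)
t=0.030: state=(3.823, 3.452)
continuing one RK4 step at a time; state shown every 20 steps (Δt=0.2):
t=0.200: state=(4.026, 3.870)
t=0.400: state=(4.140, 4.498)
t=0.600: state=(4.075, 5.242)
t=0.800: state=(3.822, 6.014)
t=1.000: state=(3.422, 6.679)
t=1.200: state=(2.958, 7.107)
t=1.400: state=(2.513, 7.231)
t=1.600: state=(2.138, 7.066)
t=1.800: state=(1.852, 6.685)
t=2.000: state=(1.650, 6.176)
t=2.200: state=(1.522, 5.616)
t=2.400: state=(1.454, 5.058)
t=2.600: state=(1.438, 4.537)
t=2.800: state=(1.466, 4.072)
t=3.000: state=(1.537, 3.673)
t=3.200: state=(1.649, 3.343)
t=3.400: state=(1.803, 3.082)
t=3.600: state=(1.999, 2.890)
t=3.800: state=(2.238, 2.768)
t=4.000: state=(2.520, 2.720)
t=4.200: state=(2.839, 2.753)
t=4.400: state=(3.182, 2.877)
t=4.600: state=(3.527, 3.111)
t=4.800: state=(3.837, 3.475)
t=4.940: state=(4.006, 3.816)
largest grid value and its neighbours: y(1.370)=7.23180, y(1.380)=7.23217, y(1.390)=7.23179
parabola through these three points peaks at t≈1.380 with y≈7.23217

max y = 7.232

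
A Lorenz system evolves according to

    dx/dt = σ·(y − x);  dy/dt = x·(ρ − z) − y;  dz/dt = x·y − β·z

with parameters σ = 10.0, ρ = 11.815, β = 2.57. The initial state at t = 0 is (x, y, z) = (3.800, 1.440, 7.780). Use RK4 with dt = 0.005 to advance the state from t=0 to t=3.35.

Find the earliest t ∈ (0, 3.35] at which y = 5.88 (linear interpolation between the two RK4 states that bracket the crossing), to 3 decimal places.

t=0.000: state=(3.800, 1.440, 7.780)
step 1 (dt=0.005): k1=(-23.600, 13.893, -14.523), k2=(-22.663, 13.756, -14.384), k3=(-22.690, 13.765, -14.383), k4=(-21.777, 13.632, -14.247); state += dt/6·(k1+2k2+2k3+k4)
t=0.005: state=(3.687, 1.509, 7.708)
t=0.010: state=(3.582, 1.576, 7.638)
t=0.015: state=(3.486, 1.643, 7.568)
continuing one RK4 step at a time; state shown every 40 steps (Δt=0.2):
t=0.200: state=(3.172, 3.971, 5.944)
t=0.310: state=(4.410, 5.825, 6.267)
next step: t=0.315: state=(4.481, 5.918, 6.317) — y has crossed 5.88
linear interpolation between t=0.310 (5.82450) and t=0.315 (5.91791) → t≈0.313

t = 0.313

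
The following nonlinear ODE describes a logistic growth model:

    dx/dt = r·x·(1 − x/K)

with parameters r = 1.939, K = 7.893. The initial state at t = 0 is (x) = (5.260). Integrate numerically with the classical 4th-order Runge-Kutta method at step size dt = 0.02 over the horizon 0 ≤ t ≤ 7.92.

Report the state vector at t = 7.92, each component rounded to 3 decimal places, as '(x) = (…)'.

(x) = (7.893)

t=0.000: state=(5.260)
step 1 (dt=0.02): k1=(3.402), k2=(3.380), k3=(3.380), k4=(3.358); state += dt/6·(k1+2k2+2k3+k4)
t=0.020: state=(5.328)
t=0.040: state=(5.394)
t=0.060: state=(5.460)
continuing one RK4 step at a time; state shown every 25 steps (Δt=0.5):
t=0.500: state=(6.634)
t=1.000: state=(7.363)
t=1.500: state=(7.683)
t=2.000: state=(7.812)
t=2.500: state=(7.862)
t=3.000: state=(7.881)
t=3.500: state=(7.889)
t=4.000: state=(7.891)
t=4.500: state=(7.892)
t=5.000: state=(7.893)
t=5.500: state=(7.893)
t=6.000: state=(7.893)
t=6.500: state=(7.893)
t=7.000: state=(7.893)
t=7.500: state=(7.893)
t=7.920: state=(7.893)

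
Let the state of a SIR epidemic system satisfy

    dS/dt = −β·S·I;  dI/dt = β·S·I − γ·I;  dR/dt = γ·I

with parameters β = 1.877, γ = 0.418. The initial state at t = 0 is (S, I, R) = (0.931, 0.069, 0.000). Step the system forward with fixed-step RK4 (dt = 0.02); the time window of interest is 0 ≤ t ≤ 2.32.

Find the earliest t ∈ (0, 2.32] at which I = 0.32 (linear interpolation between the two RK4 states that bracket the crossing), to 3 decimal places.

t = 1.464

t=0.000: state=(0.931, 0.069, 0.000)
step 1 (dt=0.02): k1=(-0.121, 0.092, 0.029), k2=(-0.122, 0.093, 0.029), k3=(-0.122, 0.093, 0.029), k4=(-0.123, 0.094, 0.030); state += dt/6·(k1+2k2+2k3+k4)
t=0.020: state=(0.929, 0.071, 0.001)
t=0.040: state=(0.926, 0.073, 0.001)
t=0.060: state=(0.924, 0.075, 0.002)
continuing one RK4 step at a time; state shown every 5 steps (Δt=0.1):
t=0.100: state=(0.918, 0.079, 0.003)
t=0.200: state=(0.904, 0.090, 0.007)
t=0.300: state=(0.888, 0.102, 0.011)
t=0.400: state=(0.870, 0.115, 0.015)
t=0.500: state=(0.850, 0.130, 0.020)
t=0.600: state=(0.829, 0.145, 0.026)
t=0.700: state=(0.805, 0.163, 0.032)
t=0.800: state=(0.779, 0.181, 0.040)
t=0.900: state=(0.752, 0.200, 0.048)
t=1.000: state=(0.723, 0.221, 0.056)
t=1.100: state=(0.692, 0.242, 0.066)
t=1.200: state=(0.660, 0.263, 0.077)
t=1.300: state=(0.627, 0.285, 0.088)
t=1.400: state=(0.593, 0.306, 0.100)
t=1.460: state=(0.573, 0.319, 0.108)
next step: t=1.480: state=(0.566, 0.323, 0.111) — I has crossed 0.32
linear interpolation between t=1.460 (0.31913) and t=1.480 (0.32331) → t≈1.464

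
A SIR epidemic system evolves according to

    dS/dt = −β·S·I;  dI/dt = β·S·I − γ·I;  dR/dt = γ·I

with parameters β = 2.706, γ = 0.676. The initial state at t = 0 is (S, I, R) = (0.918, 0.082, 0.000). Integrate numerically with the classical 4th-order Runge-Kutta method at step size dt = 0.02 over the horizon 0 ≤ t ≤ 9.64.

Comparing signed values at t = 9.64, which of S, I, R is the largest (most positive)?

t=0.000: state=(0.918, 0.082, 0.000)
step 1 (dt=0.02): k1=(-0.204, 0.148, 0.055), k2=(-0.207, 0.150, 0.056), k3=(-0.207, 0.151, 0.056), k4=(-0.210, 0.153, 0.057); state += dt/6·(k1+2k2+2k3+k4)
t=0.020: state=(0.914, 0.085, 0.001)
t=0.040: state=(0.910, 0.088, 0.002)
t=0.060: state=(0.905, 0.091, 0.004)
continuing one RK4 step at a time; state shown every 25 steps (Δt=0.5):
t=0.500: state=(0.771, 0.185, 0.044)
t=1.000: state=(0.546, 0.324, 0.130)
t=1.500: state=(0.328, 0.415, 0.257)
t=2.000: state=(0.186, 0.415, 0.399)
t=2.500: state=(0.109, 0.359, 0.531)
t=3.000: state=(0.071, 0.289, 0.641)
t=3.500: state=(0.050, 0.223, 0.727)
t=4.000: state=(0.038, 0.169, 0.793)
t=4.500: state=(0.032, 0.126, 0.842)
t=5.000: state=(0.027, 0.094, 0.879)
t=5.500: state=(0.024, 0.069, 0.907)
t=6.000: state=(0.022, 0.051, 0.927)
t=6.500: state=(0.021, 0.037, 0.941)
t=7.000: state=(0.020, 0.027, 0.952)
t=7.500: state=(0.020, 0.020, 0.960)
t=8.000: state=(0.019, 0.015, 0.966)
t=8.500: state=(0.019, 0.011, 0.970)
t=9.000: state=(0.019, 0.008, 0.973)
t=9.500: state=(0.018, 0.006, 0.976)
t=9.640: state=(0.018, 0.005, 0.976)
compare at T: S=0.018, I=0.005, R=0.976

largest component: R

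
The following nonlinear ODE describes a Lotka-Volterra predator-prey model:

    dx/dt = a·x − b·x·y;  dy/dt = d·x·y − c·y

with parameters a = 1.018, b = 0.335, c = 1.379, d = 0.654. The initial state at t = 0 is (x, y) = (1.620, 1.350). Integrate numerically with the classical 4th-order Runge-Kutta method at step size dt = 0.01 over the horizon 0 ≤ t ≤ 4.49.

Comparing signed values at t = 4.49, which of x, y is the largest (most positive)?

t=0.000: state=(1.620, 1.350)
step 1 (dt=0.01): k1=(0.917, -0.431), k2=(0.920, -0.427), k3=(0.920, -0.427), k4=(0.924, -0.422); state += dt/6·(k1+2k2+2k3+k4)
t=0.010: state=(1.629, 1.346)
t=0.020: state=(1.638, 1.342)
t=0.030: state=(1.648, 1.337)
continuing one RK4 step at a time; state shown every 20 steps (Δt=0.2):
t=0.200: state=(1.819, 1.283)
t=0.400: state=(2.048, 1.253)
t=0.600: state=(2.308, 1.264)
t=0.800: state=(2.595, 1.322)
t=1.000: state=(2.902, 1.437)
t=1.200: state=(3.211, 1.627)
t=1.400: state=(3.498, 1.916)
t=1.600: state=(3.722, 2.334)
t=1.800: state=(3.831, 2.907)
t=2.000: state=(3.775, 3.636)
t=2.200: state=(3.529, 4.458)
t=2.400: state=(3.124, 5.236)
t=2.600: state=(2.642, 5.796)
t=2.800: state=(2.176, 6.024)
t=3.000: state=(1.784, 5.918)
t=3.200: state=(1.488, 5.558)
t=3.400: state=(1.277, 5.050)
t=3.600: state=(1.138, 4.485)
t=3.800: state=(1.052, 3.926)
t=4.000: state=(1.009, 3.409)
t=4.200: state=(1.000, 2.949)
t=4.400: state=(1.020, 2.554)
t=4.490: state=(1.037, 2.396)
compare at T: x=1.037, y=2.396

largest component: y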